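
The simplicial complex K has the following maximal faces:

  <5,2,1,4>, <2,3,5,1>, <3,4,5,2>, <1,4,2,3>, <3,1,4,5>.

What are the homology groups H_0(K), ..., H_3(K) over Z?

We work with the vertex ordering 1 < 2 < 3 < 4 < 5. The simplices of K, each written with vertices in increasing order, are:

  0-simplices (5): [1], [2], [3], [4], [5]
  1-simplices (10): [1,2], [1,3], [1,4], [1,5], [2,3], [2,4], [2,5], [3,4], [3,5], [4,5]
  2-simplices (10): [1,2,3], [1,2,4], [1,2,5], [1,3,4], [1,3,5], [1,4,5], [2,3,4], [2,3,5], [2,4,5], [3,4,5]
  3-simplices (5): [1,2,3,4], [1,2,3,5], [1,2,4,5], [1,3,4,5], [2,3,4,5]

so the chain groups are C_0 ≅ Z^5, C_1 ≅ Z^10, C_2 ≅ Z^10, C_3 ≅ Z^5.

The boundary map ∂_1: C_1 → C_0 is given by ∂[p,q] = [q] − [p].
The resulting 5×10 matrix has rank 4, and its Smith normal form has invariant factors (1,1,1,1).

The boundary map ∂_2: C_2 → C_1 sends each 2-simplex [p,q,r] to [q,r] − [p,r] + [p,q]. For instance
  ∂[1,4,5] = [4,5] − [1,5] + [1,4],
  ∂[1,3,5] = [3,5] − [1,5] + [1,3].
As a 10×10 matrix over Z this has rank 6, with invariant factors (1,1,1,1,1,1).

∂_3: C_3 → C_2 sends each 3-simplex σ to the alternating sum Σ_i (−1)^i (σ with its i-th vertex removed). For instance
  ∂[1,2,3,4] = [2,3,4] − [1,3,4] + [1,2,4] − [1,2,3],
  ∂[1,3,4,5] = [3,4,5] − [1,4,5] + [1,3,5] − [1,3,4].
As a 10×5 matrix over Z this has rank 4, with invariant factors (1,1,1,1).

Reading off H_k = ker ∂_k / im ∂_{k+1}:

  H_0: rank C_0 − rank ∂_1 = 5 − 4 = 1, and the invariant factors of ∂_1 are all 1, so H_0 = Z.
  H_1: rank ker ∂_1 − rank ∂_2 = (10 − 4) − 6 = 0, and the invariant factors of ∂_2 are all 1, so H_1 = 0.
  H_2: rank ker ∂_2 − rank ∂_3 = (10 − 6) − 4 = 0, and the invariant factors of ∂_3 are all 1, so H_2 = 0.
  H_3: rank ker ∂_3 − rank ∂_4 = (5 − 4) − 0 = 1, and there is no ∂_4, so H_3 = Z.

As a check, the Euler characteristic is 5 − 10 + 10 − 5 = 0, which agrees with 1 − 0 + 0 − 1 = 0.

H_0 = Z,  H_1 = 0,  H_2 = 0,  H_3 = Z.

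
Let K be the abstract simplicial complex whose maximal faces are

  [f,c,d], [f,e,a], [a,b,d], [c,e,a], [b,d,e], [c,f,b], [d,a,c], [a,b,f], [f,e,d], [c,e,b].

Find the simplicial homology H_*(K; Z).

H_0 = Z,  H_1 = Z/2,  H_2 = 0.

We work with the vertex ordering a < b < c < d < e < f. The simplices of K, each written with vertices in increasing order, are:

  0-simplices (6): a, b, c, d, e, f
  1-simplices (15): ab, ac, ad, ae, af, bc, bd, be, bf, cd, ce, cf, de, df, ef
  2-simplices (10): abd, abf, acd, ace, aef, bce, bcf, bde, cdf, def

so the chain groups are C_0 ≅ Z^6, C_1 ≅ Z^15, C_2 ≅ Z^10.

The boundary map ∂_1: C_1 → C_0 sends each edge [p,q] (with p < q) to q − p. For instance
  ∂ef = f − e.
This gives a 6×15 integer matrix of rank 5; reducing to Smith normal form yields diagonal entries (1,1,1,1,1).

The boundary map ∂_2: C_2 → C_1 sends each 2-simplex [p,q,r] to [q,r] − [p,r] + [p,q]. For instance
  ∂cdf = df − cf + cd,
  ∂def = ef − df + de.
The resulting 15×10 matrix has rank 10, and its Smith normal form has invariant factors (1,1,1,1,1,1,1,1,1,2).

Now H_k = ker ∂_k / im ∂_{k+1}, so:

  H_0: rank C_0 − rank ∂_1 = 6 − 5 = 1, and the invariant factors of ∂_1 are all 1, so H_0 ≅ Z.
  H_1: rank ker ∂_1 − rank ∂_2 = (15 − 5) − 10 = 0, and ∂_2 has invariant factor 2 > 1, so H_1 ≅ Z/2.
  H_2: rank ker ∂_2 − rank ∂_3 = (10 − 10) − 0 = 0, and there is no ∂_3, so H_2 ≅ 0.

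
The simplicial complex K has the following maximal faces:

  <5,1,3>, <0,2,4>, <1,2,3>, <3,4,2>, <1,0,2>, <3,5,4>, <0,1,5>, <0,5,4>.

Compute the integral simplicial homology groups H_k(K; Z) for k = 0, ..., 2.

H_0 = Z,  H_1 = 0,  H_2 = Z.

K has 6 vertices, 12 edges, 8 triangles.
rank ∂_0 = 0, rank ∂_1 = 5 ⇒ b_0 = 6 − 0 − 5 = 1; all invariant factors of ∂_1 are 1 so no torsion. So H_0 = Z.
rank ∂_1 = 5, rank ∂_2 = 7 ⇒ b_1 = 12 − 5 − 7 = 0; all invariant factors of ∂_2 are 1 so no torsion. So H_1 = 0.
rank ∂_2 = 7, rank ∂_3 = 0 ⇒ b_2 = 8 − 7 − 0 = 1. So H_2 = Z.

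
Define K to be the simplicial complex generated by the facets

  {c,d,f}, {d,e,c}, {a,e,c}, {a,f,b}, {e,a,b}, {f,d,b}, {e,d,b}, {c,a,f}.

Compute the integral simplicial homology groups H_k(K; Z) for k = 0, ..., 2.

H_0 = Z,  H_1 = 0,  H_2 = Z.

Fix the vertex order a < b < c < d < e < f and write every simplex with vertices in increasing order. Then dim K = 2 and the simplices of K are:

  0-simplices (6): a, b, c, d, e, f
  1-simplices (12): ab, ac, ae, af, bd, be, bf, cd, ce, cf, de, df
  2-simplices (8): abe, abf, ace, acf, bde, bdf, cde, cdf

giving chain groups C_0 ≅ Z^6, C_1 ≅ Z^12, C_2 ≅ Z^8.

∂_1: C_1 → C_0 sends each edge [p,q] (with p < q) to q − p. For instance
  ∂bf = f − b.
The 6×12 boundary matrix has rank 5 and Smith normal form diag(1,1,1,1,1).

The boundary map ∂_2: C_2 → C_1 sends each 2-simplex [p,q,r] to [q,r] − [p,r] + [p,q]. For instance
  ∂acf = cf − af + ac,
  ∂cdf = df − cf + cd.
The resulting 12×8 matrix has rank 7, and its Smith normal form has invariant factors (1,1,1,1,1,1,1).

Now H_k = ker ∂_k / im ∂_{k+1}, so:

  H_0: rank C_0 − rank ∂_1 = 6 − 5 = 1, and the invariant factors of ∂_1 are all 1, so H_0 = Z.
  H_1: rank ker ∂_1 − rank ∂_2 = (12 − 5) − 7 = 0, and the invariant factors of ∂_2 are all 1, so H_1 = 0.
  H_2: rank ker ∂_2 − rank ∂_3 = (8 − 7) − 0 = 1, and there is no ∂_3, so H_2 = Z.

(K is a triangulation of the 2-sphere S^2.)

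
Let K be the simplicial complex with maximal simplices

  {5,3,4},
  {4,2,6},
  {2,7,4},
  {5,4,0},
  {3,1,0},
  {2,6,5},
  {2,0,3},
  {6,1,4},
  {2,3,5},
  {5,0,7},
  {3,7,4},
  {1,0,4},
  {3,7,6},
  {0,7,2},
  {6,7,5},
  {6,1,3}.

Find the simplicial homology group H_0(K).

H_0 = Z.

K has 8 vertices, 24 edges, 16 triangles.
rank ∂_0 = 0, rank ∂_1 = 7 ⇒ b_0 = 8 − 0 − 7 = 1; all invariant factors of ∂_1 are 1 so no torsion. So H_0 ≅ Z.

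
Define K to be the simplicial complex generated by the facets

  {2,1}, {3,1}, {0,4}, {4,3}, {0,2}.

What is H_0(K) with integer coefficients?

H_0 = Z.

Take the total order 0 < 1 < 2 < 3 < 4 on the vertex set. Then K (dimension 1) consists of the simplices:

  0-simplices (5): [0], [1], [2], [3], [4]
  1-simplices (5): [0,2], [0,4], [1,2], [1,3], [3,4]

Hence C_0 ≅ Z^5, C_1 ≅ Z^5.

The boundary map ∂_1: C_1 → C_0 maps an edge to its endpoints' difference, ∂[p,q] = q − p.
As a 5×5 matrix over Z this has rank 4, with invariant factors (1,1,1,1).

Computing H_k = (kernel of ∂_k) / (image of ∂_{k+1}):

  H_0: rank C_0 − rank ∂_1 = 5 − 4 = 1, and the invariant factors of ∂_1 are all 1, so H_0 = Z.

(K is a triangulation of the circle S^1.)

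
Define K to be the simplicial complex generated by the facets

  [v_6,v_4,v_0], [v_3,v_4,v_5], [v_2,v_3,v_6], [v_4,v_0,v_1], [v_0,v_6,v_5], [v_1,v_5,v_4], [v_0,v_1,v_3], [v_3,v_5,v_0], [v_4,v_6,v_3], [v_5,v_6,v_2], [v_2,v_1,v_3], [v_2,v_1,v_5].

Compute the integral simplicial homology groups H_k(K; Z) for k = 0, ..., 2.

H_0 ≅ Z,  H_1 ≅ Z/2Z,  H_2 = 0.

K has 7 vertices, 18 edges, 12 triangles.
rank ∂_0 = 0, rank ∂_1 = 6 ⇒ b_0 = 7 − 0 − 6 = 1; all invariant factors of ∂_1 are 1 so no torsion. So H_0 ≅ Z.
rank ∂_1 = 6, rank ∂_2 = 12 ⇒ b_1 = 18 − 6 − 12 = 0; ∂_2 has invariant factor(s) [2] giving torsion. So H_1 ≅ Z/2Z.
rank ∂_2 = 12, rank ∂_3 = 0 ⇒ b_2 = 12 − 12 − 0 = 0. So H_2 ≅ 0.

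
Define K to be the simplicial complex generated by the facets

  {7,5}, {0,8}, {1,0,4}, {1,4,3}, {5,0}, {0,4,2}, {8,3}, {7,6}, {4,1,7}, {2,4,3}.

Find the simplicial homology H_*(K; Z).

Fix the vertex order 0 < 1 < 2 < 3 < 4 < 5 < 6 < 7 < 8 and write every simplex with vertices in increasing order. Then dim K = 2 and the simplices of K are:

  0-simplices (9): [0], [1], [2], [3], [4], [5], [6], [7], [8]
  1-simplices (15): [0,1], [0,2], [0,4], [0,5], [0,8], [1,3], [1,4], [1,7], [2,3], [2,4], [3,4], [3,8], [4,7], [5,7], [6,7]
  2-simplices (5): [0,1,4], [0,2,4], [1,3,4], [1,4,7], [2,3,4]

giving chain groups C_0 ≅ Z^9, C_1 ≅ Z^15, C_2 ≅ Z^5.

The boundary map ∂_1: C_1 → C_0 maps an edge to its endpoints' difference, ∂[p,q] = q − p.
The 9×15 boundary matrix has rank 8 and Smith normal form diag(1,1,1,1,1,1,1,1).

∂_2: C_2 → C_1 maps a triangle to the signed sum of its edges. For instance
  ∂[2,3,4] = [3,4] − [2,4] + [2,3],
  ∂[1,3,4] = [3,4] − [1,4] + [1,3].
This gives a 15×5 integer matrix of rank 5; reducing to Smith normal form yields diagonal entries (1,1,1,1,1).

Now H_k = ker ∂_k / im ∂_{k+1}, so:

  H_0: rank C_0 − rank ∂_1 = 9 − 8 = 1, and the invariant factors of ∂_1 are all 1, so H_0 = Z.
  H_1: rank ker ∂_1 − rank ∂_2 = (15 − 8) − 5 = 2, and the invariant factors of ∂_2 are all 1, so H_1 = Z^2.
  H_2: rank ker ∂_2 − rank ∂_3 = (5 − 5) − 0 = 0, and there is no ∂_3, so H_2 = 0.

As a check, the Euler characteristic is 9 − 15 + 5 = -1, which agrees with 1 − 2 + 0 = -1.

H_0 = Z,  H_1 = Z^2,  H_2 = 0.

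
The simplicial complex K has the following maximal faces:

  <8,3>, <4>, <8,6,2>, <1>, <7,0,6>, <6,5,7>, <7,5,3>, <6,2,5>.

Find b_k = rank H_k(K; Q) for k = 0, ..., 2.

Take the total order 0 < 1 < 2 < 3 < 4 < 5 < 6 < 7 < 8 on the vertex set. Then K (dimension 2) consists of the simplices:

  0-simplices (9): [0], [1], [2], [3], [4], [5], [6], [7], [8]
  1-simplices (12): [0,6], [0,7], [2,5], [2,6], [2,8], [3,5], [3,7], [3,8], [5,6], [5,7], [6,7], [6,8]
  2-simplices (5): [0,6,7], [2,5,6], [2,6,8], [3,5,7], [5,6,7]

giving chain groups C_0 ≅ Z^9, C_1 ≅ Z^12, C_2 ≅ Z^5.

Boundary ∂_1: C_1 → C_0 maps an edge to its endpoints' difference, ∂[p,q] = q − p. For instance
  ∂[5,6] = [6] − [5].
The resulting 9×12 matrix has rank 6, and its Smith normal form has invariant factors (1,1,1,1,1,1).

The boundary map ∂_2: C_2 → C_1 sends each 2-simplex [p,q,r] to [q,r] − [p,r] + [p,q]. For instance
  ∂[0,6,7] = [6,7] − [0,7] + [0,6],
  ∂[5,6,7] = [6,7] − [5,7] + [5,6].
This gives a 12×5 integer matrix of rank 5; reducing to Smith normal form yields diagonal entries (1,1,1,1,1).

Now H_k = ker ∂_k / im ∂_{k+1}, so:

  H_0: rank C_0 − rank ∂_1 = 9 − 6 = 3, and the invariant factors of ∂_1 are all 1, so H_0 ≅ Z^3.
  H_1: rank ker ∂_1 − rank ∂_2 = (12 − 6) − 5 = 1, and the invariant factors of ∂_2 are all 1, so H_1 ≅ Z.
  H_2: rank ker ∂_2 − rank ∂_3 = (5 − 5) − 0 = 0, and there is no ∂_3, so H_2 ≅ 0.

Hence the Betti numbers are b_0 = 3, b_1 = 1, b_2 = 0.

b_0 = 3, b_1 = 1, b_2 = 0.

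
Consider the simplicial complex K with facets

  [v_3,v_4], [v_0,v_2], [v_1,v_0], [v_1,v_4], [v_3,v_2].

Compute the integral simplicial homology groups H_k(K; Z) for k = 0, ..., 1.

H_0 = Z,  H_1 = Z.

Fix the vertex order v_0 < v_1 < v_2 < v_3 < v_4 and write every simplex with vertices in increasing order. Then dim K = 1 and the simplices of K are:

  0-simplices (5): [v_0], [v_1], [v_2], [v_3], [v_4]
  1-simplices (5): [v_0,v_1], [v_0,v_2], [v_1,v_4], [v_2,v_3], [v_3,v_4]

Hence C_0 ≅ Z^5, C_1 ≅ Z^5.

∂_1: C_1 → C_0 is given by ∂[p,q] = [q] − [p].
The resulting 5×5 matrix has rank 4, and its Smith normal form has invariant factors (1,1,1,1).

Computing H_k = (kernel of ∂_k) / (image of ∂_{k+1}):

  H_0: rank C_0 − rank ∂_1 = 5 − 4 = 1, and the invariant factors of ∂_1 are all 1, so H_0 = Z.
  H_1: rank ker ∂_1 − rank ∂_2 = (5 − 4) − 0 = 1, and there is no ∂_2, so H_1 = Z.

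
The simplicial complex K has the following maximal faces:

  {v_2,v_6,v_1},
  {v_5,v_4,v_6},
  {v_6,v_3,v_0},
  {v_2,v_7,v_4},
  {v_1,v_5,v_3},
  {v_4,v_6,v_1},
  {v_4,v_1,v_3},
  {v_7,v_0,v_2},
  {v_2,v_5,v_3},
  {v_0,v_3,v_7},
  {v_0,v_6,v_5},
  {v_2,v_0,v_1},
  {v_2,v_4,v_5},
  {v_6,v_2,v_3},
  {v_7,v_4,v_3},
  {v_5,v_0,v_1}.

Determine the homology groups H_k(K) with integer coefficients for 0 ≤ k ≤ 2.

H_0 = Z,  H_1 = Z^2,  H_2 = Z.

Fix the vertex order v_0 < v_1 < v_2 < v_3 < v_4 < v_5 < v_6 < v_7 and write every simplex with vertices in increasing order. Then dim K = 2 and the simplices of K are:

  0-simplices (8): [v_0], [v_1], [v_2], [v_3], [v_4], [v_5], [v_6], [v_7]
  1-simplices (24): (24 of them)
  2-simplices (16): (16 of them)

giving chain groups C_0 ≅ Z^8, C_1 ≅ Z^24, C_2 ≅ Z^16.

The boundary map ∂_1: C_1 → C_0 sends each edge [p,q] (with p < q) to q − p. For instance
  ∂[v_1,v_4] = [v_4] − [v_1].
This gives a 8×24 integer matrix of rank 7; reducing to Smith normal form yields diagonal entries (1,1,1,1,1,1,1).

The boundary map ∂_2: C_2 → C_1 acts by ∂[p,q,r] = [q,r] − [p,r] + [p,q]. For instance
  ∂[v_2,v_4,v_5] = [v_4,v_5] − [v_2,v_5] + [v_2,v_4],
  ∂[v_0,v_1,v_5] = [v_1,v_5] − [v_0,v_5] + [v_0,v_1].
As a 24×16 matrix over Z this has rank 15, with invariant factors (1,1,1,1,1,1,1,1,1,1,1,1,1,1,1).

From H_k ≅ ker(∂_k) / im(∂_{k+1}) we obtain:

  H_0: rank C_0 − rank ∂_1 = 8 − 7 = 1, and the invariant factors of ∂_1 are all 1, so H_0 = Z.
  H_1: rank ker ∂_1 − rank ∂_2 = (24 − 7) − 15 = 2, and the invariant factors of ∂_2 are all 1, so H_1 = Z^2.
  H_2: rank ker ∂_2 − rank ∂_3 = (16 − 15) − 0 = 1, and there is no ∂_3, so H_2 = Z.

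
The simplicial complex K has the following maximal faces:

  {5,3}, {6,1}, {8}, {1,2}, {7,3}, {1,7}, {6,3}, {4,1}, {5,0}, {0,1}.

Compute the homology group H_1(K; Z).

Take the total order 0 < 1 < 2 < 3 < 4 < 5 < 6 < 7 < 8 on the vertex set. Then K (dimension 1) consists of the simplices:

  0-simplices (9): [0], [1], [2], [3], [4], [5], [6], [7], [8]
  1-simplices (9): [0,1], [0,5], [1,2], [1,4], [1,6], [1,7], [3,5], [3,6], [3,7]

so the chain groups are C_0 ≅ Z^9, C_1 ≅ Z^9.

The boundary map ∂_1: C_1 → C_0 sends each edge [p,q] (with p < q) to q − p. For instance
  ∂[1,7] = [7] − [1].
The resulting 9×9 matrix has rank 7, and its Smith normal form has invariant factors (1,1,1,1,1,1,1).

From H_k ≅ ker(∂_k) / im(∂_{k+1}) we obtain:

  H_1: rank ker ∂_1 − rank ∂_2 = (9 − 7) − 0 = 2, and there is no ∂_2, so H_1 = Z^2.

H_1 = Z^2.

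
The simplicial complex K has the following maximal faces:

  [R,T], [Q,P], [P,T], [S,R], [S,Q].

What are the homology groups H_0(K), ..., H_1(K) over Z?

H_0 = Z,  H_1 = Z.

K has 5 vertices, 5 edges.
rank ∂_0 = 0, rank ∂_1 = 4 ⇒ b_0 = 5 − 0 − 4 = 1; all invariant factors of ∂_1 are 1 so no torsion. So H_0 = Z.
rank ∂_1 = 4, rank ∂_2 = 0 ⇒ b_1 = 5 − 4 − 0 = 1. So H_1 = Z.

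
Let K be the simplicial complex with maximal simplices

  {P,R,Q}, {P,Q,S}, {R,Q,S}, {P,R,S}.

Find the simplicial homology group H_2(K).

H_2 = Z.

Take the total order P < Q < R < S on the vertex set. Then K (dimension 2) consists of the simplices:

  0-simplices (4): P, Q, R, S
  1-simplices (6): PQ, PR, PS, QR, QS, RS
  2-simplices (4): PQR, PQS, PRS, QRS

so the chain groups are C_0 ≅ Z^4, C_1 ≅ Z^6, C_2 ≅ Z^4.

∂_1: C_1 → C_0 sends each edge [p,q] (with p < q) to q − p. For instance
  ∂PR = R − P.
This gives a 4×6 integer matrix of rank 3; reducing to Smith normal form yields diagonal entries (1,1,1).

∂_2: C_2 → C_1 maps a triangle to the signed sum of its edges. For instance
  ∂QRS = RS − QS + QR,
  ∂PQS = QS − PS + PQ.
The 6×4 boundary matrix has rank 3 and Smith normal form diag(1,1,1).

Now H_k = ker ∂_k / im ∂_{k+1}, so:

  H_2: rank ker ∂_2 − rank ∂_3 = (4 − 3) − 0 = 1, and there is no ∂_3, so H_2 = Z.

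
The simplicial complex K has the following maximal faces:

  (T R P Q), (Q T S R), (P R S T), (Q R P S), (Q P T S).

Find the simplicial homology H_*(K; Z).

H_0 = Z,  H_1 = 0,  H_2 = 0,  H_3 = Z.

Fix the vertex order P < Q < R < S < T and write every simplex with vertices in increasing order. Then dim K = 3 and the simplices of K are:

  0-simplices (5): P, Q, R, S, T
  1-simplices (10): PQ, PR, PS, PT, QR, QS, QT, RS, RT, ST
  2-simplices (10): PQR, PQS, PQT, PRS, PRT, PST, QRS, QRT, QST, RST
  3-simplices (5): PQRS, PQRT, PQST, PRST, QRST

giving chain groups C_0 ≅ Z^5, C_1 ≅ Z^10, C_2 ≅ Z^10, C_3 ≅ Z^5.

Boundary ∂_1: C_1 → C_0 is given by ∂[p,q] = [q] − [p].
As a 5×10 matrix over Z this has rank 4, with invariant factors (1,1,1,1).

∂_2: C_2 → C_1 sends each 2-simplex [p,q,r] to [q,r] − [p,r] + [p,q]. For instance
  ∂QRT = RT − QT + QR,
  ∂QST = ST − QT + QS.
The 10×10 boundary matrix has rank 6 and Smith normal form diag(1,1,1,1,1,1).

Boundary ∂_3: C_3 → C_2 sends each 3-simplex σ to the alternating sum Σ_i (−1)^i (σ with its i-th vertex removed). For instance
  ∂PRST = RST − PST + PRT − PRS,
  ∂PQST = QST − PST + PQT − PQS.
This gives a 10×5 integer matrix of rank 4; reducing to Smith normal form yields diagonal entries (1,1,1,1).

From H_k ≅ ker(∂_k) / im(∂_{k+1}) we obtain:

  H_0: rank C_0 − rank ∂_1 = 5 − 4 = 1, and the invariant factors of ∂_1 are all 1, so H_0 ≅ Z.
  H_1: rank ker ∂_1 − rank ∂_2 = (10 − 4) − 6 = 0, and the invariant factors of ∂_2 are all 1, so H_1 ≅ 0.
  H_2: rank ker ∂_2 − rank ∂_3 = (10 − 6) − 4 = 0, and the invariant factors of ∂_3 are all 1, so H_2 ≅ 0.
  H_3: rank ker ∂_3 − rank ∂_4 = (5 − 4) − 0 = 1, and there is no ∂_4, so H_3 ≅ Z.

As a check, the Euler characteristic is 5 − 10 + 10 − 5 = 0, which agrees with 1 − 0 + 0 − 1 = 0.
(K is a triangulation of the 3-sphere S^3.)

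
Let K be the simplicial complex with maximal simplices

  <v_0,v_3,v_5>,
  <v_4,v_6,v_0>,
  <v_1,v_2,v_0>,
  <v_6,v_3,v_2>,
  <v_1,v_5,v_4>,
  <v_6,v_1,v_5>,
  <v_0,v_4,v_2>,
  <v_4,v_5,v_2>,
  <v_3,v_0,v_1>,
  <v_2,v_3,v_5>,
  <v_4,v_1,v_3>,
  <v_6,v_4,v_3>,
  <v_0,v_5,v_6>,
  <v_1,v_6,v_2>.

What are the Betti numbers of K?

Fix the vertex order v_0 < v_1 < v_2 < v_3 < v_4 < v_5 < v_6 and write every simplex with vertices in increasing order. Then dim K = 2 and the simplices of K are:

  0-simplices (7): [v_0], [v_1], [v_2], [v_3], [v_4], [v_5], [v_6]
  1-simplices (21): (21 of them)
  2-simplices (14): (14 of them)

Hence C_0 ≅ Z^7, C_1 ≅ Z^21, C_2 ≅ Z^14.

The boundary map ∂_1: C_1 → C_0 is given by ∂[p,q] = [q] − [p]. For instance
  ∂[v_3,v_4] = [v_4] − [v_3].
The 7×21 boundary matrix has rank 6 and Smith normal form diag(1,1,1,1,1,1).

Boundary ∂_2: C_2 → C_1 acts by ∂[p,q,r] = [q,r] − [p,r] + [p,q]. For instance
  ∂[v_2,v_4,v_5] = [v_4,v_5] − [v_2,v_5] + [v_2,v_4],
  ∂[v_3,v_4,v_6] = [v_4,v_6] − [v_3,v_6] + [v_3,v_4].
The resulting 21×14 matrix has rank 13, and its Smith normal form has invariant factors (1,1,1,1,1,1,1,1,1,1,1,1,1).

Now H_k = ker ∂_k / im ∂_{k+1}, so:

  H_0: rank C_0 − rank ∂_1 = 7 − 6 = 1, and the invariant factors of ∂_1 are all 1, so H_0 ≅ Z.
  H_1: rank ker ∂_1 − rank ∂_2 = (21 − 6) − 13 = 2, and the invariant factors of ∂_2 are all 1, so H_1 ≅ Z^2.
  H_2: rank ker ∂_2 − rank ∂_3 = (14 − 13) − 0 = 1, and there is no ∂_3, so H_2 ≅ Z.

As a check, the Euler characteristic is 7 − 21 + 14 = 0, which agrees with 1 − 2 + 1 = 0.

Hence the Betti numbers are b_0 = 1, b_1 = 2, b_2 = 1.

b_0 = 1, b_1 = 2, b_2 = 1.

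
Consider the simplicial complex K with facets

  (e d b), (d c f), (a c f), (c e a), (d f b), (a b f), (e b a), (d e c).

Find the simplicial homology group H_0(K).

Take the total order a < b < c < d < e < f on the vertex set. Then K (dimension 2) consists of the simplices:

  0-simplices (6): a, b, c, d, e, f
  1-simplices (12): ab, ac, ae, af, bd, be, bf, cd, ce, cf, de, df
  2-simplices (8): abe, abf, ace, acf, bde, bdf, cde, cdf

so the chain groups are C_0 ≅ Z^6, C_1 ≅ Z^12, C_2 ≅ Z^8.

The boundary map ∂_1: C_1 → C_0 sends each edge [p,q] (with p < q) to q − p.
This gives a 6×12 integer matrix of rank 5; reducing to Smith normal form yields diagonal entries (1,1,1,1,1).

∂_2: C_2 → C_1 maps a triangle to the signed sum of its edges. For instance
  ∂acf = cf − af + ac,
  ∂ace = ce − ae + ac.
The resulting 12×8 matrix has rank 7, and its Smith normal form has invariant factors (1,1,1,1,1,1,1).

Reading off H_k = ker ∂_k / im ∂_{k+1}:

  H_0: rank C_0 − rank ∂_1 = 6 − 5 = 1, and the invariant factors of ∂_1 are all 1, so H_0 ≅ Z.

(K is a triangulation of the 2-sphere S^2.)

H_0 ≅ Z.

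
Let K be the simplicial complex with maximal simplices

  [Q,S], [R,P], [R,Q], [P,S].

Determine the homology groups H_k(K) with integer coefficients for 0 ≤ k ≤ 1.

Fix the vertex order P < Q < R < S and write every simplex with vertices in increasing order. Then dim K = 1 and the simplices of K are:

  0-simplices (4): P, Q, R, S
  1-simplices (4): PR, PS, QR, QS

so the chain groups are C_0 ≅ Z^4, C_1 ≅ Z^4.

Boundary ∂_1: C_1 → C_0 maps an edge to its endpoints' difference, ∂[p,q] = q − p.
This gives a 4×4 integer matrix of rank 3; reducing to Smith normal form yields diagonal entries (1,1,1).

Now H_k = ker ∂_k / im ∂_{k+1}, so:

  H_0: rank C_0 − rank ∂_1 = 4 − 3 = 1, and the invariant factors of ∂_1 are all 1, so H_0 ≅ Z.
  H_1: rank ker ∂_1 − rank ∂_2 = (4 − 3) − 0 = 1, and there is no ∂_2, so H_1 ≅ Z.

H_0 ≅ Z,  H_1 ≅ Z.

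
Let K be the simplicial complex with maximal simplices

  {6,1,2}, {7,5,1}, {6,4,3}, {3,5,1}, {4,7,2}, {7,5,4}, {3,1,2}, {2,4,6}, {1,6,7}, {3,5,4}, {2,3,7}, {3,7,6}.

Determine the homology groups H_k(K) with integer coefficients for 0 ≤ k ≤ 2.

H_0 = Z,  H_1 = Z/2,  H_2 = 0.

K has 7 vertices, 18 edges, 12 triangles.
rank ∂_0 = 0, rank ∂_1 = 6 ⇒ b_0 = 7 − 0 − 6 = 1; all invariant factors of ∂_1 are 1 so no torsion. So H_0 = Z.
rank ∂_1 = 6, rank ∂_2 = 12 ⇒ b_1 = 18 − 6 − 12 = 0; ∂_2 has invariant factor(s) [2] giving torsion. So H_1 = Z/2.
rank ∂_2 = 12, rank ∂_3 = 0 ⇒ b_2 = 12 − 12 − 0 = 0. So H_2 = 0.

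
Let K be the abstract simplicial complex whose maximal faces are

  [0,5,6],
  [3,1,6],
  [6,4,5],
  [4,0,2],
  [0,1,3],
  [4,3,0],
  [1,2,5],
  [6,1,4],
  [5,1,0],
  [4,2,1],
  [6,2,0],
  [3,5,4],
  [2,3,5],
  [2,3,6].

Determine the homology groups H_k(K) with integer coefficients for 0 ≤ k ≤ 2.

H_0 ≅ Z,  H_1 ≅ Z^2,  H_2 ≅ Z.

Order the vertices as 0 < 1 < 2 < 3 < 4 < 5 < 6. Listing each simplex with vertices in this order, K has dimension 2 with simplices:

  0-simplices (7): [0], [1], [2], [3], [4], [5], [6]
  1-simplices (21): [0,1], [0,2], [0,3], [0,4], [0,5], [0,6], [1,2], [1,3], [1,4], [1,5], [1,6], [2,3], [2,4], [2,5], [2,6], [3,4], [3,5], [3,6], [4,5], [4,6], [5,6]
  2-simplices (14): [0,1,3], [0,1,5], [0,2,4], [0,2,6], [0,3,4], [0,5,6], [1,2,4], [1,2,5], [1,3,6], [1,4,6], [2,3,5], [2,3,6], [3,4,5], [4,5,6]

Hence C_0 ≅ Z^7, C_1 ≅ Z^21, C_2 ≅ Z^14.

Boundary ∂_1: C_1 → C_0 sends each edge [p,q] (with p < q) to q − p.
As a 7×21 matrix over Z this has rank 6, with invariant factors (1,1,1,1,1,1).

∂_2: C_2 → C_1 sends each 2-simplex [p,q,r] to [q,r] − [p,r] + [p,q]. For instance
  ∂[4,5,6] = [5,6] − [4,6] + [4,5],
  ∂[1,2,5] = [2,5] − [1,5] + [1,2].
The resulting 21×14 matrix has rank 13, and its Smith normal form has invariant factors (1,1,1,1,1,1,1,1,1,1,1,1,1).

Reading off H_k = ker ∂_k / im ∂_{k+1}:

  H_0: rank C_0 − rank ∂_1 = 7 − 6 = 1, and the invariant factors of ∂_1 are all 1, so H_0 = Z.
  H_1: rank ker ∂_1 − rank ∂_2 = (21 − 6) − 13 = 2, and the invariant factors of ∂_2 are all 1, so H_1 = Z^2.
  H_2: rank ker ∂_2 − rank ∂_3 = (14 − 13) − 0 = 1, and there is no ∂_3, so H_2 = Z.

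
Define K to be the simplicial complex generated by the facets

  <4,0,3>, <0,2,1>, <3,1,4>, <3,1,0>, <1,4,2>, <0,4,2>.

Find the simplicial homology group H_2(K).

H_2 = Z.

Fix the vertex order 0 < 1 < 2 < 3 < 4 and write every simplex with vertices in increasing order. Then dim K = 2 and the simplices of K are:

  0-simplices (5): [0], [1], [2], [3], [4]
  1-simplices (9): [0,1], [0,2], [0,3], [0,4], [1,2], [1,3], [1,4], [2,4], [3,4]
  2-simplices (6): [0,1,2], [0,1,3], [0,2,4], [0,3,4], [1,2,4], [1,3,4]

Hence C_0 ≅ Z^5, C_1 ≅ Z^9, C_2 ≅ Z^6.

The boundary map ∂_1: C_1 → C_0 is given by ∂[p,q] = [q] − [p].
This gives a 5×9 integer matrix of rank 4; reducing to Smith normal form yields diagonal entries (1,1,1,1).

Boundary ∂_2: C_2 → C_1 maps a triangle to the signed sum of its edges. For instance
  ∂[0,1,2] = [1,2] − [0,2] + [0,1],
  ∂[1,3,4] = [3,4] − [1,4] + [1,3].
As a 9×6 matrix over Z this has rank 5, with invariant factors (1,1,1,1,1).

Now H_k = ker ∂_k / im ∂_{k+1}, so:

  H_2: rank ker ∂_2 − rank ∂_3 = (6 − 5) − 0 = 1, and there is no ∂_3, so H_2 ≅ Z.

(K is a triangulation of the 2-sphere S^2.)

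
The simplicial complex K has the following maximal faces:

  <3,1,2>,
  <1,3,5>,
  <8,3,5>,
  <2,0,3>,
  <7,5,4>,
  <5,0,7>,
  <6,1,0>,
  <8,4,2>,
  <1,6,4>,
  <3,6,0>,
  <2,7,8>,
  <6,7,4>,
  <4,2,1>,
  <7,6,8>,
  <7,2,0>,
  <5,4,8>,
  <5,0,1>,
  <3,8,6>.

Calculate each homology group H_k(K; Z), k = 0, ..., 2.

H_0 ≅ Z,  H_1 ≅ Z ⊕ Z/2Z,  H_2 = 0.

Fix the vertex order 0 < 1 < 2 < 3 < 4 < 5 < 6 < 7 < 8 and write every simplex with vertices in increasing order. Then dim K = 2 and the simplices of K are:

  0-simplices (9): [0], [1], [2], [3], [4], [5], [6], [7], [8]
  1-simplices (27): (27 of them)
  2-simplices (18): [0,1,5], [0,1,6], [0,2,3], [0,2,7], [0,3,6], [0,5,7], [1,2,3], [1,2,4], [1,3,5], [1,4,6], [2,4,8], [2,7,8], [3,5,8], [3,6,8], [4,5,7], [4,5,8], [4,6,7], [6,7,8]

Hence C_0 ≅ Z^9, C_1 ≅ Z^27, C_2 ≅ Z^18.

∂_1: C_1 → C_0 maps an edge to its endpoints' difference, ∂[p,q] = q − p.
The 9×27 boundary matrix has rank 8 and Smith normal form diag(1,1,1,1,1,1,1,1).

∂_2: C_2 → C_1 maps a triangle to the signed sum of its edges. For instance
  ∂[4,5,7] = [5,7] − [4,7] + [4,5],
  ∂[4,6,7] = [6,7] − [4,7] + [4,6].
This gives a 27×18 integer matrix of rank 18; reducing to Smith normal form yields diagonal entries (1,1,1,1,1,1,1,1,1,1,1,1,1,1,1,1,1,2).

From H_k ≅ ker(∂_k) / im(∂_{k+1}) we obtain:

  H_0: rank C_0 − rank ∂_1 = 9 − 8 = 1, and the invariant factors of ∂_1 are all 1, so H_0 = Z.
  H_1: rank ker ∂_1 − rank ∂_2 = (27 − 8) − 18 = 1, and ∂_2 has invariant factor 2 > 1, so H_1 = Z ⊕ Z/2Z.
  H_2: rank ker ∂_2 − rank ∂_3 = (18 − 18) − 0 = 0, and there is no ∂_3, so H_2 = 0.

As a check, the Euler characteristic is 9 − 27 + 18 = 0, which agrees with 1 − 1 + 0 = 0.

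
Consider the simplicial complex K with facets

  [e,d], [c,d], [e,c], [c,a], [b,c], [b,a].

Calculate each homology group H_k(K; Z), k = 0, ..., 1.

H_0 ≅ Z,  H_1 ≅ Z^2.

We work with the vertex ordering a < b < c < d < e. The simplices of K, each written with vertices in increasing order, are:

  0-simplices (5): a, b, c, d, e
  1-simplices (6): ab, ac, bc, cd, ce, de

so the chain groups are C_0 ≅ Z^5, C_1 ≅ Z^6.

∂_1: C_1 → C_0 maps an edge to its endpoints' difference, ∂[p,q] = q − p. For instance
  ∂cd = d − c.
This gives a 5×6 integer matrix of rank 4; reducing to Smith normal form yields diagonal entries (1,1,1,1).

Reading off H_k = ker ∂_k / im ∂_{k+1}:

  H_0: rank C_0 − rank ∂_1 = 5 − 4 = 1, and the invariant factors of ∂_1 are all 1, so H_0 ≅ Z.
  H_1: rank ker ∂_1 − rank ∂_2 = (6 − 4) − 0 = 2, and there is no ∂_2, so H_1 ≅ Z^2.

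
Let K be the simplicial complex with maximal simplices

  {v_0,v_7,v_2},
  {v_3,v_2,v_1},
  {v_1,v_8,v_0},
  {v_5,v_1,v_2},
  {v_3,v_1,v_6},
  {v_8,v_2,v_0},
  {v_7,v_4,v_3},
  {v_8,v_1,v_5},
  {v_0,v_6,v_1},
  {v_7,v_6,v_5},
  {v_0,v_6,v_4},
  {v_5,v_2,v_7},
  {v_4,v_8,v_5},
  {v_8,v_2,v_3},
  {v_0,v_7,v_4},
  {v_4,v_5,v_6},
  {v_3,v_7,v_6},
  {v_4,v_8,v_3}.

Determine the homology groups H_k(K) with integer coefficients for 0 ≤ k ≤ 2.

H_0 = Z,  H_1 = Z ⊕ Z/2Z,  H_2 = 0.

Take the total order v_0 < v_1 < v_2 < v_3 < v_4 < v_5 < v_6 < v_7 < v_8 on the vertex set. Then K (dimension 2) consists of the simplices:

  0-simplices (9): [v_0], [v_1], [v_2], [v_3], [v_4], [v_5], [v_6], [v_7], [v_8]
  1-simplices (27): (27 of them)
  2-simplices (18): (18 of them)

so the chain groups are C_0 ≅ Z^9, C_1 ≅ Z^27, C_2 ≅ Z^18.

∂_1: C_1 → C_0 maps an edge to its endpoints' difference, ∂[p,q] = q − p.
The 9×27 boundary matrix has rank 8 and Smith normal form diag(1,1,1,1,1,1,1,1).

The boundary map ∂_2: C_2 → C_1 acts by ∂[p,q,r] = [q,r] − [p,r] + [p,q]. For instance
  ∂[v_0,v_4,v_7] = [v_4,v_7] − [v_0,v_7] + [v_0,v_4],
  ∂[v_0,v_2,v_7] = [v_2,v_7] − [v_0,v_7] + [v_0,v_2].
As a 27×18 matrix over Z this has rank 18, with invariant factors (1,1,1,1,1,1,1,1,1,1,1,1,1,1,1,1,1,2).

Reading off H_k = ker ∂_k / im ∂_{k+1}:

  H_0: rank C_0 − rank ∂_1 = 9 − 8 = 1, and the invariant factors of ∂_1 are all 1, so H_0 ≅ Z.
  H_1: rank ker ∂_1 − rank ∂_2 = (27 − 8) − 18 = 1, and ∂_2 has invariant factor 2 > 1, so H_1 ≅ Z ⊕ Z/2Z.
  H_2: rank ker ∂_2 − rank ∂_3 = (18 − 18) − 0 = 0, and there is no ∂_3, so H_2 ≅ 0.

(K is a triangulation of the Klein bottle.)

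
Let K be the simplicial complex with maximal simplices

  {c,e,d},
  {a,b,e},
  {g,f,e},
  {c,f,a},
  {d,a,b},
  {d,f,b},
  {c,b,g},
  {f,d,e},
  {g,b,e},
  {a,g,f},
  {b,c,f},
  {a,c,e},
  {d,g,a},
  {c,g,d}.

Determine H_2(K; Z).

H_2 = Z.

Fix the vertex order a < b < c < d < e < f < g and write every simplex with vertices in increasing order. Then dim K = 2 and the simplices of K are:

  0-simplices (7): a, b, c, d, e, f, g
  1-simplices (21): ab, ac, ad, ae, af, ag, bc, bd, be, bf, bg, cd, ce, cf, cg, de, df, dg, ef, eg, fg
  2-simplices (14): abd, abe, ace, acf, adg, afg, bcf, bcg, bdf, beg, cde, cdg, def, efg

Hence C_0 ≅ Z^7, C_1 ≅ Z^21, C_2 ≅ Z^14.

Boundary ∂_1: C_1 → C_0 sends each edge [p,q] (with p < q) to q − p.
The 7×21 boundary matrix has rank 6 and Smith normal form diag(1,1,1,1,1,1).

The boundary map ∂_2: C_2 → C_1 sends each 2-simplex [p,q,r] to [q,r] − [p,r] + [p,q]. For instance
  ∂bdf = df − bf + bd,
  ∂efg = fg − eg + ef.
The resulting 21×14 matrix has rank 13, and its Smith normal form has invariant factors (1,1,1,1,1,1,1,1,1,1,1,1,1).

Now H_k = ker ∂_k / im ∂_{k+1}, so:

  H_2: rank ker ∂_2 − rank ∂_3 = (14 − 13) − 0 = 1, and there is no ∂_3, so H_2 = Z.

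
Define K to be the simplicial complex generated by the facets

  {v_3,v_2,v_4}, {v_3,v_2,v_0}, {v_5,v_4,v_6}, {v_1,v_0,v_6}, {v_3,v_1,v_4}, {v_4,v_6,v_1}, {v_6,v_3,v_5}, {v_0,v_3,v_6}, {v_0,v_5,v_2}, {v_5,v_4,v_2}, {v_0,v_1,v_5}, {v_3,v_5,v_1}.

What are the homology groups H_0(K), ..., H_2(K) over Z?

H_0 ≅ Z,  H_1 ≅ Z/2,  H_2 = 0.

Order the vertices as v_0 < v_1 < v_2 < v_3 < v_4 < v_5 < v_6. Listing each simplex with vertices in this order, K has dimension 2 with simplices:

  0-simplices (7): [v_0], [v_1], [v_2], [v_3], [v_4], [v_5], [v_6]
  1-simplices (18): (18 of them)
  2-simplices (12): (12 of them)

so the chain groups are C_0 ≅ Z^7, C_1 ≅ Z^18, C_2 ≅ Z^12.

∂_1: C_1 → C_0 maps an edge to its endpoints' difference, ∂[p,q] = q − p.
This gives a 7×18 integer matrix of rank 6; reducing to Smith normal form yields diagonal entries (1,1,1,1,1,1).

Boundary ∂_2: C_2 → C_1 acts by ∂[p,q,r] = [q,r] − [p,r] + [p,q]. For instance
  ∂[v_1,v_4,v_6] = [v_4,v_6] − [v_1,v_6] + [v_1,v_4],
  ∂[v_1,v_3,v_5] = [v_3,v_5] − [v_1,v_5] + [v_1,v_3].
This gives a 18×12 integer matrix of rank 12; reducing to Smith normal form yields diagonal entries (1,1,1,1,1,1,1,1,1,1,1,2).

From H_k ≅ ker(∂_k) / im(∂_{k+1}) we obtain:

  H_0: rank C_0 − rank ∂_1 = 7 − 6 = 1, and the invariant factors of ∂_1 are all 1, so H_0 = Z.
  H_1: rank ker ∂_1 − rank ∂_2 = (18 − 6) − 12 = 0, and ∂_2 has invariant factor 2 > 1, so H_1 = Z/2.
  H_2: rank ker ∂_2 − rank ∂_3 = (12 − 12) − 0 = 0, and there is no ∂_3, so H_2 = 0.

(K is a triangulation of the real projective plane RP^2.)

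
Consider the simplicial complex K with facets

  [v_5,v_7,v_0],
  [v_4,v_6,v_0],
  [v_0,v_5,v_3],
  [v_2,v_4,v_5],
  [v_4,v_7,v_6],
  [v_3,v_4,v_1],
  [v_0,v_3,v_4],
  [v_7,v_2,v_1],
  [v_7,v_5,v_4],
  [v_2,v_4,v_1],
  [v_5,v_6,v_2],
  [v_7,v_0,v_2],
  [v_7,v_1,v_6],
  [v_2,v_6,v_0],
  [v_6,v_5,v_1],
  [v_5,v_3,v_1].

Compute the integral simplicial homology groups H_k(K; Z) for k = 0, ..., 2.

K has 8 vertices, 24 edges, 16 triangles.
rank ∂_0 = 0, rank ∂_1 = 7 ⇒ b_0 = 8 − 0 − 7 = 1; all invariant factors of ∂_1 are 1 so no torsion. So H_0 ≅ Z.
rank ∂_1 = 7, rank ∂_2 = 15 ⇒ b_1 = 24 − 7 − 15 = 2; all invariant factors of ∂_2 are 1 so no torsion. So H_1 ≅ Z^2.
rank ∂_2 = 15, rank ∂_3 = 0 ⇒ b_2 = 16 − 15 − 0 = 1. So H_2 ≅ Z.

H_0 = Z,  H_1 = Z^2,  H_2 = Z.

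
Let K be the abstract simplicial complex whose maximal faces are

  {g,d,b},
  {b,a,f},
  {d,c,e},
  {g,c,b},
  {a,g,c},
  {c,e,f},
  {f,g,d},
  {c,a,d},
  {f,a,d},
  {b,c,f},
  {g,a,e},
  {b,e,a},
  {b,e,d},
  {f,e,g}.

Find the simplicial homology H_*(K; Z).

We work with the vertex ordering a < b < c < d < e < f < g. The simplices of K, each written with vertices in increasing order, are:

  0-simplices (7): a, b, c, d, e, f, g
  1-simplices (21): ab, ac, ad, ae, af, ag, bc, bd, be, bf, bg, cd, ce, cf, cg, de, df, dg, ef, eg, fg
  2-simplices (14): abe, abf, acd, acg, adf, aeg, bcf, bcg, bde, bdg, cde, cef, dfg, efg

so the chain groups are C_0 ≅ Z^7, C_1 ≅ Z^21, C_2 ≅ Z^14.

∂_1: C_1 → C_0 sends each edge [p,q] (with p < q) to q − p. For instance
  ∂cf = f − c.
The resulting 7×21 matrix has rank 6, and its Smith normal form has invariant factors (1,1,1,1,1,1).

The boundary map ∂_2: C_2 → C_1 sends each 2-simplex [p,q,r] to [q,r] − [p,r] + [p,q]. For instance
  ∂dfg = fg − dg + df,
  ∂acg = cg − ag + ac.
The resulting 21×14 matrix has rank 13, and its Smith normal form has invariant factors (1,1,1,1,1,1,1,1,1,1,1,1,1).

Reading off H_k = ker ∂_k / im ∂_{k+1}:

  H_0: rank C_0 − rank ∂_1 = 7 − 6 = 1, and the invariant factors of ∂_1 are all 1, so H_0 ≅ Z.
  H_1: rank ker ∂_1 − rank ∂_2 = (21 − 6) − 13 = 2, and the invariant factors of ∂_2 are all 1, so H_1 ≅ Z^2.
  H_2: rank ker ∂_2 − rank ∂_3 = (14 − 13) − 0 = 1, and there is no ∂_3, so H_2 ≅ Z.

As a check, the Euler characteristic is 7 − 21 + 14 = 0, which agrees with 1 − 2 + 1 = 0.
(K is a triangulation of the torus T^2.)

H_0 = Z,  H_1 = Z^2,  H_2 = Z.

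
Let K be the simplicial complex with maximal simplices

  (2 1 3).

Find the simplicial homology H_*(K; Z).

Take the total order 1 < 2 < 3 on the vertex set. Then K (dimension 2) consists of the simplices:

  0-simplices (3): [1], [2], [3]
  1-simplices (3): [1,2], [1,3], [2,3]
  2-simplices (1): [1,2,3]

Hence C_0 ≅ Z^3, C_1 ≅ Z^3, C_2 ≅ Z^1.

The boundary map ∂_1: C_1 → C_0 maps an edge to its endpoints' difference, ∂[p,q] = q − p. For instance
  ∂[1,3] = [3] − [1].
The resulting 3×3 matrix has rank 2, and its Smith normal form has invariant factors (1,1).

Boundary ∂_2: C_2 → C_1 acts by ∂[p,q,r] = [q,r] − [p,r] + [p,q]. For instance
  ∂[1,2,3] = [2,3] − [1,3] + [1,2].
This gives a 3×1 integer matrix of rank 1; reducing to Smith normal form yields diagonal entries (1).

Now H_k = ker ∂_k / im ∂_{k+1}, so:

  H_0: rank C_0 − rank ∂_1 = 3 − 2 = 1, and the invariant factors of ∂_1 are all 1, so H_0 = Z.
  H_1: rank ker ∂_1 − rank ∂_2 = (3 − 2) − 1 = 0, and the invariant factors of ∂_2 are all 1, so H_1 = 0.
  H_2: rank ker ∂_2 − rank ∂_3 = (1 − 1) − 0 = 0, and there is no ∂_3, so H_2 = 0.

H_0 ≅ Z,  H_1 = 0,  H_2 = 0.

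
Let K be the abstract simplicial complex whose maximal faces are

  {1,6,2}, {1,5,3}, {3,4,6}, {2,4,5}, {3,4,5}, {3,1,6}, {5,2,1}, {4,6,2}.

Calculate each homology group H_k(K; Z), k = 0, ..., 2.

H_0 = Z,  H_1 = 0,  H_2 = Z.

We work with the vertex ordering 1 < 2 < 3 < 4 < 5 < 6. The simplices of K, each written with vertices in increasing order, are:

  0-simplices (6): [1], [2], [3], [4], [5], [6]
  1-simplices (12): [1,2], [1,3], [1,5], [1,6], [2,4], [2,5], [2,6], [3,4], [3,5], [3,6], [4,5], [4,6]
  2-simplices (8): [1,2,5], [1,2,6], [1,3,5], [1,3,6], [2,4,5], [2,4,6], [3,4,5], [3,4,6]

giving chain groups C_0 ≅ Z^6, C_1 ≅ Z^12, C_2 ≅ Z^8.

∂_1: C_1 → C_0 maps an edge to its endpoints' difference, ∂[p,q] = q − p.
As a 6×12 matrix over Z this has rank 5, with invariant factors (1,1,1,1,1).

The boundary map ∂_2: C_2 → C_1 sends each 2-simplex [p,q,r] to [q,r] − [p,r] + [p,q]. For instance
  ∂[2,4,6] = [4,6] − [2,6] + [2,4],
  ∂[1,2,5] = [2,5] − [1,5] + [1,2].
The resulting 12×8 matrix has rank 7, and its Smith normal form has invariant factors (1,1,1,1,1,1,1).

Reading off H_k = ker ∂_k / im ∂_{k+1}:

  H_0: rank C_0 − rank ∂_1 = 6 − 5 = 1, and the invariant factors of ∂_1 are all 1, so H_0 = Z.
  H_1: rank ker ∂_1 − rank ∂_2 = (12 − 5) − 7 = 0, and the invariant factors of ∂_2 are all 1, so H_1 = 0.
  H_2: rank ker ∂_2 − rank ∂_3 = (8 − 7) − 0 = 1, and there is no ∂_3, so H_2 = Z.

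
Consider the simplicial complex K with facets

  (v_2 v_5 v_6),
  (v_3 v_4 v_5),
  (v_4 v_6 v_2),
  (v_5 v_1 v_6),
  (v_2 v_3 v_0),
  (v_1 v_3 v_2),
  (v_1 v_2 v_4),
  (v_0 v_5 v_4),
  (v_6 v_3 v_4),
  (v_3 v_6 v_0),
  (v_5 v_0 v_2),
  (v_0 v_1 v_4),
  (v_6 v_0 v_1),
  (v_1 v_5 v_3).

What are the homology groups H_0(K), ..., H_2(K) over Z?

H_0 ≅ Z,  H_1 ≅ Z^2,  H_2 ≅ Z.

Take the total order v_0 < v_1 < v_2 < v_3 < v_4 < v_5 < v_6 on the vertex set. Then K (dimension 2) consists of the simplices:

  0-simplices (7): [v_0], [v_1], [v_2], [v_3], [v_4], [v_5], [v_6]
  1-simplices (21): (21 of them)
  2-simplices (14): (14 of them)

so the chain groups are C_0 ≅ Z^7, C_1 ≅ Z^21, C_2 ≅ Z^14.

Boundary ∂_1: C_1 → C_0 maps an edge to its endpoints' difference, ∂[p,q] = q − p.
The 7×21 boundary matrix has rank 6 and Smith normal form diag(1,1,1,1,1,1).

The boundary map ∂_2: C_2 → C_1 sends each 2-simplex [p,q,r] to [q,r] − [p,r] + [p,q]. For instance
  ∂[v_1,v_2,v_3] = [v_2,v_3] − [v_1,v_3] + [v_1,v_2],
  ∂[v_0,v_1,v_6] = [v_1,v_6] − [v_0,v_6] + [v_0,v_1].
The resulting 21×14 matrix has rank 13, and its Smith normal form has invariant factors (1,1,1,1,1,1,1,1,1,1,1,1,1).

Computing H_k = (kernel of ∂_k) / (image of ∂_{k+1}):

  H_0: rank C_0 − rank ∂_1 = 7 − 6 = 1, and the invariant factors of ∂_1 are all 1, so H_0 = Z.
  H_1: rank ker ∂_1 − rank ∂_2 = (21 − 6) − 13 = 2, and the invariant factors of ∂_2 are all 1, so H_1 = Z^2.
  H_2: rank ker ∂_2 − rank ∂_3 = (14 − 13) − 0 = 1, and there is no ∂_3, so H_2 = Z.

(K is a triangulation of the torus T^2.)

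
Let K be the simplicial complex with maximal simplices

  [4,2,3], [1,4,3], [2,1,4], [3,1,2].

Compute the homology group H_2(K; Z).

Take the total order 1 < 2 < 3 < 4 on the vertex set. Then K (dimension 2) consists of the simplices:

  0-simplices (4): [1], [2], [3], [4]
  1-simplices (6): [1,2], [1,3], [1,4], [2,3], [2,4], [3,4]
  2-simplices (4): [1,2,3], [1,2,4], [1,3,4], [2,3,4]

giving chain groups C_0 ≅ Z^4, C_1 ≅ Z^6, C_2 ≅ Z^4.

The boundary map ∂_1: C_1 → C_0 sends each edge [p,q] (with p < q) to q − p.
The 4×6 boundary matrix has rank 3 and Smith normal form diag(1,1,1).

The boundary map ∂_2: C_2 → C_1 maps a triangle to the signed sum of its edges. For instance
  ∂[1,3,4] = [3,4] − [1,4] + [1,3],
  ∂[1,2,3] = [2,3] − [1,3] + [1,2].
This gives a 6×4 integer matrix of rank 3; reducing to Smith normal form yields diagonal entries (1,1,1).

Now H_k = ker ∂_k / im ∂_{k+1}, so:

  H_2: rank ker ∂_2 − rank ∂_3 = (4 − 3) − 0 = 1, and there is no ∂_3, so H_2 = Z.

H_2 ≅ Z.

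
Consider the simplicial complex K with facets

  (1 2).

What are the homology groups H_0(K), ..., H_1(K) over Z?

H_0 = Z,  H_1 = 0.

We work with the vertex ordering 1 < 2. The simplices of K, each written with vertices in increasing order, are:

  0-simplices (2): [1], [2]
  1-simplices (1): [1,2]

so the chain groups are C_0 ≅ Z^2, C_1 ≅ Z^1.

Boundary ∂_1: C_1 → C_0 sends each edge [p,q] (with p < q) to q − p. For instance
  ∂[1,2] = [2] − [1].
The 2×1 boundary matrix has rank 1 and Smith normal form diag(1).

From H_k ≅ ker(∂_k) / im(∂_{k+1}) we obtain:

  H_0: rank C_0 − rank ∂_1 = 2 − 1 = 1, and the invariant factors of ∂_1 are all 1, so H_0 = Z.
  H_1: rank ker ∂_1 − rank ∂_2 = (1 − 1) − 0 = 0, and there is no ∂_2, so H_1 = 0.

As a check, the Euler characteristic is 2 − 1 = 1, which agrees with 1 − 0 = 1.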